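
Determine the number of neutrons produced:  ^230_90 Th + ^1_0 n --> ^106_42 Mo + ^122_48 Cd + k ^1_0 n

3

Conserve mass number: 231 = 106 + 122 + k, so k = 231 − 228 = 3.
Check atomic number: 90 = 42 + 48 + 0 = 90. ✓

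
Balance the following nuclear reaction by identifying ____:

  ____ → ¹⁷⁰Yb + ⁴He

Hf-174

Conserve mass number: A = 170 + 4, so A = 174.
Conserve atomic number: Z = 70 + 2, so Z = 72.
Z = 72 is hafnium, so the species is ¹⁷⁴Hf.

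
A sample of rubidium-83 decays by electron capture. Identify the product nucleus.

Electron capture: mass number changes by +0, atomic number by -1.
A: 83 = 83; Z: 37 − 1 = 36.
Z = 36 is krypton, so the daughter is krypton-83.

Kr-83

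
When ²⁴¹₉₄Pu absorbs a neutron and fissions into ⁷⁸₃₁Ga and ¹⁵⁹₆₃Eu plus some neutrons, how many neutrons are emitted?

5

Conserve mass number: 242 = 78 + 159 + k, so k = 242 − 237 = 5.
Check atomic number: 94 = 31 + 63 + 0 = 94. ✓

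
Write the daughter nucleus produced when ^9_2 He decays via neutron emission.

Neutron emission: mass number changes by -1, atomic number by +0.
A: 9 − 1 = 8; Z: 2 = 2.
Z = 2 is helium, so the daughter is ^8_2 He.

He-8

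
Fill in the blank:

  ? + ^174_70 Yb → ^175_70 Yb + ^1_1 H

Conserve mass number: A + 174 = 175 + 1, so A = 2.
Conserve atomic number: Z + 70 = 70 + 1, so Z = 1.
A = 2 and Z = 1 is ^2_1 H — a deuteron.

deuteron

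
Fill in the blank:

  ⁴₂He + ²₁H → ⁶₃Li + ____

Conserve mass number: 4 + 2 = 6 + A, so A = 0.
Conserve atomic number: 2 + 1 = 3 + Z, so Z = 0.
A = 0 and Z = 0 is ⁰₀γ — a gamma ray.

gamma ray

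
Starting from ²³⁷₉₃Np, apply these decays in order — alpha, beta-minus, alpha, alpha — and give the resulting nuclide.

Ra-225

Start: (A, Z) = (237, 93).
After α: (233, 91).
After β⁻: (233, 92).
After α: (229, 90).
After α: (225, 88).
Z = 88 is radium.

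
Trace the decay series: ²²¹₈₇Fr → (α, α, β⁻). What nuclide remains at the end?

Start: (A, Z) = (221, 87).
After α: (217, 85).
After α: (213, 83).
After β⁻: (213, 84).
Z = 84 is polonium.

Po-213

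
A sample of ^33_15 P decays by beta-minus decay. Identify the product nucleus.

S-33

Beta-minus decay: mass number changes by +0, atomic number by +1.
A: 33 = 33; Z: 15 + 1 = 16.
Z = 16 is sulfur, so the daughter is ^33_16 S.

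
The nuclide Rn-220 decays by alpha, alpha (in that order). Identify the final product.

Start: (A, Z) = (220, 86).
After α: (216, 84).
After α: (212, 82).
Z = 82 is lead.

Pb-212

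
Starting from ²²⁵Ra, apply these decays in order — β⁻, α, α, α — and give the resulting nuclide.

Bi-213

Start: (A, Z) = (225, 88).
After β⁻: (225, 89).
After α: (221, 87).
After α: (217, 85).
After α: (213, 83).
Z = 83 is bismuth.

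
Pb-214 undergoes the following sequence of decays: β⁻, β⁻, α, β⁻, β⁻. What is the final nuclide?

Po-210

Start: (A, Z) = (214, 82).
After β⁻: (214, 83).
After β⁻: (214, 84).
After α: (210, 82).
After β⁻: (210, 83).
After β⁻: (210, 84).
Z = 84 is polonium.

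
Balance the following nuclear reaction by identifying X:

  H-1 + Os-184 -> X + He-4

Re-181

Conserve mass number: 1 + 184 = A + 4, so A = 181.
Conserve atomic number: 1 + 76 = Z + 2, so Z = 75.
Z = 75 is rhenium, so the species is Re-181.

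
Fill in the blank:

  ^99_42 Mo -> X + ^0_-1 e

Tc-99

Conserve mass number: 99 = A + 0, so A = 99.
Conserve atomic number: 42 = Z − 1, so Z = 43.
Z = 43 is technetium, so the species is ^99_43 Tc.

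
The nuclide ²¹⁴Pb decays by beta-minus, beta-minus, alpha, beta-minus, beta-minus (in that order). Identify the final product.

Po-210

Start: (A, Z) = (214, 82).
After β⁻: (214, 83).
After β⁻: (214, 84).
After α: (210, 82).
After β⁻: (210, 83).
After β⁻: (210, 84).
Z = 84 is polonium.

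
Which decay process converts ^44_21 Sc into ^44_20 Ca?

ΔA = 44 − 44 = 0; ΔZ = 20 − 21 = -1.
A is unchanged and Z drops by 1 — a proton has become a neutron (β⁺ emission or electron capture).

beta-plus decay or electron capture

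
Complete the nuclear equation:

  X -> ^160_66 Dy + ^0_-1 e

Conserve mass number: A = 160 + 0, so A = 160.
Conserve atomic number: Z = 66 − 1, so Z = 65.
Z = 65 is terbium, so the species is ^160_65 Tb.

Tb-160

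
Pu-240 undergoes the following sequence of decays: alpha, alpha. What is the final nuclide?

Start: (A, Z) = (240, 94).
After α: (236, 92).
After α: (232, 90).
Z = 90 is thorium.

Th-232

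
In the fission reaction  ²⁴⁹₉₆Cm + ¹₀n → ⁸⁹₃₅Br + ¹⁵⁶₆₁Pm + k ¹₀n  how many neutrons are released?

Conserve mass number: 250 = 89 + 156 + k, so k = 250 − 245 = 5.
Check atomic number: 96 = 35 + 61 + 0 = 96. ✓

5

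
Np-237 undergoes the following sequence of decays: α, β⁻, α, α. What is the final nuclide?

Start: (A, Z) = (237, 93).
After α: (233, 91).
After β⁻: (233, 92).
After α: (229, 90).
After α: (225, 88).
Z = 88 is radium.

Ra-225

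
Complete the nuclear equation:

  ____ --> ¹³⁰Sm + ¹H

Eu-131

Conserve mass number: A = 130 + 1, so A = 131.
Conserve atomic number: Z = 62 + 1, so Z = 63.
Z = 63 is europium, so the species is ¹³¹Eu.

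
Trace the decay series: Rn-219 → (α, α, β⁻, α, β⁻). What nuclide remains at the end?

Pb-207

Start: (A, Z) = (219, 86).
After α: (215, 84).
After α: (211, 82).
After β⁻: (211, 83).
After α: (207, 81).
After β⁻: (207, 82).
Z = 82 is lead.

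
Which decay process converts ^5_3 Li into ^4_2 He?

ΔA = 4 − 5 = -1; ΔZ = 2 − 3 = -1.
A drops by 1 and Z drops by 1 — a proton was emitted.

proton emission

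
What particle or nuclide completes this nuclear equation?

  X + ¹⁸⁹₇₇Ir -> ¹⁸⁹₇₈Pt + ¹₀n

proton

Conserve mass number: A + 189 = 189 + 1, so A = 1.
Conserve atomic number: Z + 77 = 78 + 0, so Z = 1.
A = 1 and Z = 1 is ¹₁H — a proton.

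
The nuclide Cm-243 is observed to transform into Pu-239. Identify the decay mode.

ΔA = 239 − 243 = -4; ΔZ = 94 − 96 = -2.
A drops by 4 and Z drops by 2 — the signature of alpha emission.

alpha decay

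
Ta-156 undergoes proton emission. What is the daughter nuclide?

Proton emission: mass number changes by -1, atomic number by -1.
A: 156 − 1 = 155; Z: 73 − 1 = 72.
Z = 72 is hafnium, so the daughter is Hf-155.

Hf-155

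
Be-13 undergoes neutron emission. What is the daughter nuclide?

Be-12

Neutron emission: mass number changes by -1, atomic number by +0.
A: 13 − 1 = 12; Z: 4 = 4.
Z = 4 is beryllium, so the daughter is Be-12.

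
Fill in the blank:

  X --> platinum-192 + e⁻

Ir-192

Conserve mass number: A = 192 + 0, so A = 192.
Conserve atomic number: Z = 78 − 1, so Z = 77.
Z = 77 is iridium, so the species is iridium-192.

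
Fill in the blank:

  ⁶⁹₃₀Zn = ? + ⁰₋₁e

Conserve mass number: 69 = A + 0, so A = 69.
Conserve atomic number: 30 = Z − 1, so Z = 31.
Z = 31 is gallium, so the species is ⁶⁹₃₁Ga.

Ga-69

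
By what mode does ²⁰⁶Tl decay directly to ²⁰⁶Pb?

ΔA = 206 − 206 = 0; ΔZ = 82 − 81 = +1.
A is unchanged and Z rises by 1 — a neutron has become a proton (β⁻ decay).

beta-minus decay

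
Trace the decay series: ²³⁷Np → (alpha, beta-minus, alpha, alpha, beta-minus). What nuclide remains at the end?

Ac-225

Start: (A, Z) = (237, 93).
After α: (233, 91).
After β⁻: (233, 92).
After α: (229, 90).
After α: (225, 88).
After β⁻: (225, 89).
Z = 89 is actinium.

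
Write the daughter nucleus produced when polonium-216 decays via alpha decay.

Alpha decay: mass number changes by -4, atomic number by -2.
A: 216 − 4 = 212; Z: 84 − 2 = 82.
Z = 82 is lead, so the daughter is lead-212.

Pb-212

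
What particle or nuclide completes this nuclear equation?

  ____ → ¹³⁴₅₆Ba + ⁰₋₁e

Conserve mass number: A = 134 + 0, so A = 134.
Conserve atomic number: Z = 56 − 1, so Z = 55.
Z = 55 is caesium, so the species is ¹³⁴₅₅Cs.

Cs-134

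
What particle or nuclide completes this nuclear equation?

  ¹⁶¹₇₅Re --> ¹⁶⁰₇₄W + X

proton

Conserve mass number: 161 = 160 + A, so A = 1.
Conserve atomic number: 75 = 74 + Z, so Z = 1.
A = 1 and Z = 1 is ¹₁H — a proton.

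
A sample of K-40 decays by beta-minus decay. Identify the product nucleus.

Beta-minus decay: mass number changes by +0, atomic number by +1.
A: 40 = 40; Z: 19 + 1 = 20.
Z = 20 is calcium, so the daughter is Ca-40.

Ca-40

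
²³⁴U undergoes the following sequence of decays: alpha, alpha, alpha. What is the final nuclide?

Rn-222

Start: (A, Z) = (234, 92).
After α: (230, 90).
After α: (226, 88).
After α: (222, 86).
Z = 86 is radon.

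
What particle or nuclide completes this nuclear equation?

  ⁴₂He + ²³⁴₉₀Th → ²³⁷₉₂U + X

neutron

Conserve mass number: 4 + 234 = 237 + A, so A = 1.
Conserve atomic number: 2 + 90 = 92 + Z, so Z = 0.
A = 1 and Z = 0 is ¹₀n — a neutron.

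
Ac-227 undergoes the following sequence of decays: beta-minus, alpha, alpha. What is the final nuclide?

Start: (A, Z) = (227, 89).
After β⁻: (227, 90).
After α: (223, 88).
After α: (219, 86).
Z = 86 is radon.

Rn-219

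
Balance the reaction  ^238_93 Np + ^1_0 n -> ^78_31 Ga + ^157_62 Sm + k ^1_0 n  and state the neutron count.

4

Conserve mass number: 239 = 78 + 157 + k, so k = 239 − 235 = 4.
Check atomic number: 93 = 31 + 62 + 0 = 93. ✓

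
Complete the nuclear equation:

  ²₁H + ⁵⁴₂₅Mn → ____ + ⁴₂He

Conserve mass number: 2 + 54 = A + 4, so A = 52.
Conserve atomic number: 1 + 25 = Z + 2, so Z = 24.
Z = 24 is chromium, so the species is ⁵²₂₄Cr.

Cr-52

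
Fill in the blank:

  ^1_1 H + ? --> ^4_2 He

triton

Conserve mass number: 1 + A = 4, so A = 3.
Conserve atomic number: 1 + Z = 2, so Z = 1.
A = 3 and Z = 1 is ^3_1 H — a triton.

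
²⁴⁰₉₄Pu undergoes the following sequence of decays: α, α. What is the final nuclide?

Th-232

Start: (A, Z) = (240, 94).
After α: (236, 92).
After α: (232, 90).
Z = 90 is thorium.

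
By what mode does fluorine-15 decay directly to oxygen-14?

proton emission

ΔA = 14 − 15 = -1; ΔZ = 8 − 9 = -1.
A drops by 1 and Z drops by 1 — a proton was emitted.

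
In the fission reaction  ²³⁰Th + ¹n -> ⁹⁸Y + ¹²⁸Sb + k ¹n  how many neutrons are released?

Conserve mass number: 231 = 98 + 128 + k, so k = 231 − 226 = 5.
Check atomic number: 90 = 39 + 51 + 0 = 90. ✓

5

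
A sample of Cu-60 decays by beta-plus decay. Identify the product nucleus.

Beta-plus decay: mass number changes by +0, atomic number by -1.
A: 60 = 60; Z: 29 − 1 = 28.
Z = 28 is nickel, so the daughter is Ni-60.

Ni-60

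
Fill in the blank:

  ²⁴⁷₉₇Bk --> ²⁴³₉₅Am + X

alpha particle

Conserve mass number: 247 = 243 + A, so A = 4.
Conserve atomic number: 97 = 95 + Z, so Z = 2.
A = 4 and Z = 2 is ⁴₂He — an alpha particle.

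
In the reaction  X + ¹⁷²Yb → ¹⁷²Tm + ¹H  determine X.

Conserve mass number: A + 172 = 172 + 1, so A = 1.
Conserve atomic number: Z + 70 = 69 + 1, so Z = 0.
A = 1 and Z = 0 is ¹n — a neutron.

neutron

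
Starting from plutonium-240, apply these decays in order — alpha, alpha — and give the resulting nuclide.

Start: (A, Z) = (240, 94).
After α: (236, 92).
After α: (232, 90).
Z = 90 is thorium.

Th-232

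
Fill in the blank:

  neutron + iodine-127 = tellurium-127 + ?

proton

Conserve mass number: 1 + 127 = 127 + A, so A = 1.
Conserve atomic number: 0 + 53 = 52 + Z, so Z = 1.
A = 1 and Z = 1 is hydrogen-1 — a proton.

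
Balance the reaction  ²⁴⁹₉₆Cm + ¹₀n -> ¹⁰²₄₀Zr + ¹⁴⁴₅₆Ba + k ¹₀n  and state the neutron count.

4

Conserve mass number: 250 = 102 + 144 + k, so k = 250 − 246 = 4.
Check atomic number: 96 = 40 + 56 + 0 = 96. ✓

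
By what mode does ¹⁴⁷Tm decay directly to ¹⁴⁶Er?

proton emission

ΔA = 146 − 147 = -1; ΔZ = 68 − 69 = -1.
A drops by 1 and Z drops by 1 — a proton was emitted.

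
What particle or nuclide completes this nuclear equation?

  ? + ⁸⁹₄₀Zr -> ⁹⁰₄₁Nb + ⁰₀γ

proton

Conserve mass number: A + 89 = 90 + 0, so A = 1.
Conserve atomic number: Z + 40 = 41 + 0, so Z = 1.
A = 1 and Z = 1 is ¹₁H — a proton.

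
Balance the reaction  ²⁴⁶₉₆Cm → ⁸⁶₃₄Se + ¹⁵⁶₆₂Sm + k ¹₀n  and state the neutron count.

4

Conserve mass number: 246 = 86 + 156 + k, so k = 246 − 242 = 4.
Check atomic number: 96 = 34 + 62 + 0 = 96. ✓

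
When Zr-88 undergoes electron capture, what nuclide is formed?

Y-88

Electron capture: mass number changes by +0, atomic number by -1.
A: 88 = 88; Z: 40 − 1 = 39.
Z = 39 is yttrium, so the daughter is Y-88.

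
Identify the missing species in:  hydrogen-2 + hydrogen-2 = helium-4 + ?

gamma ray

Conserve mass number: 2 + 2 = 4 + A, so A = 0.
Conserve atomic number: 1 + 1 = 2 + Z, so Z = 0.
A = 0 and Z = 0 is γ — a gamma ray.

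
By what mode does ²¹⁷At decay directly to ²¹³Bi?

ΔA = 213 − 217 = -4; ΔZ = 83 − 85 = -2.
A drops by 4 and Z drops by 2 — the signature of alpha emission.

alpha decay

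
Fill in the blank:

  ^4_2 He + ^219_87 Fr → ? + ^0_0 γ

Conserve mass number: 4 + 219 = A + 0, so A = 223.
Conserve atomic number: 2 + 87 = Z + 0, so Z = 89.
Z = 89 is actinium, so the species is ^223_89 Ac.

Ac-223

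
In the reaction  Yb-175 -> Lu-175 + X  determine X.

beta-minus particle

Conserve mass number: 175 = 175 + A, so A = 0.
Conserve atomic number: 70 = 71 + Z, so Z = -1.
A = 0 and Z = -1 is e⁻ — a beta-minus particle.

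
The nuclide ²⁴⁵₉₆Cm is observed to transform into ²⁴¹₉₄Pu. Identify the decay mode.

ΔA = 241 − 245 = -4; ΔZ = 94 − 96 = -2.
A drops by 4 and Z drops by 2 — the signature of alpha emission.

alpha decay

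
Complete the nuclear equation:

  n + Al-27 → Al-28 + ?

gamma ray

Conserve mass number: 1 + 27 = 28 + A, so A = 0.
Conserve atomic number: 0 + 13 = 13 + Z, so Z = 0.
A = 0 and Z = 0 is γ — a gamma ray.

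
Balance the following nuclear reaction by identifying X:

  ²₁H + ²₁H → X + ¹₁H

Conserve mass number: 2 + 2 = A + 1, so A = 3.
Conserve atomic number: 1 + 1 = Z + 1, so Z = 1.
A = 3 and Z = 1 is ³₁H — a triton.

H-3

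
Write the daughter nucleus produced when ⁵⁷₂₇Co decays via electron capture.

Fe-57

Electron capture: mass number changes by +0, atomic number by -1.
A: 57 = 57; Z: 27 − 1 = 26.
Z = 26 is iron, so the daughter is ⁵⁷₂₆Fe.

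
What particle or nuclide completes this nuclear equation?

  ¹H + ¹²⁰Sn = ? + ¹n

Sb-120

Conserve mass number: 1 + 120 = A + 1, so A = 120.
Conserve atomic number: 1 + 50 = Z + 0, so Z = 51.
Z = 51 is antimony, so the species is ¹²⁰Sb.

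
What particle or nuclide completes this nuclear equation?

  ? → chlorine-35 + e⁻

S-35

Conserve mass number: A = 35 + 0, so A = 35.
Conserve atomic number: Z = 17 − 1, so Z = 16.
Z = 16 is sulfur, so the species is sulfur-35.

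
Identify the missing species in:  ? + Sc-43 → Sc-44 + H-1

deuteron

Conserve mass number: A + 43 = 44 + 1, so A = 2.
Conserve atomic number: Z + 21 = 21 + 1, so Z = 1.
A = 2 and Z = 1 is H-2 — a deuteron.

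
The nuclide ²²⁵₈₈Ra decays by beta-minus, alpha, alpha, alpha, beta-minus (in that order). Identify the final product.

Po-213

Start: (A, Z) = (225, 88).
After β⁻: (225, 89).
After α: (221, 87).
After α: (217, 85).
After α: (213, 83).
After β⁻: (213, 84).
Z = 84 is polonium.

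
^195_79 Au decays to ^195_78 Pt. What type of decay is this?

ΔA = 195 − 195 = 0; ΔZ = 78 − 79 = -1.
A is unchanged and Z drops by 1 — a proton has become a neutron (β⁺ emission or electron capture).

beta-plus decay or electron capture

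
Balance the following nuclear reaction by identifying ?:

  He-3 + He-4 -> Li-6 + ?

Conserve mass number: 3 + 4 = 6 + A, so A = 1.
Conserve atomic number: 2 + 2 = 3 + Z, so Z = 1.
A = 1 and Z = 1 is H-1 — a proton.

proton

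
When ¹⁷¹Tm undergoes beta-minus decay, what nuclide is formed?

Yb-171

Beta-minus decay: mass number changes by +0, atomic number by +1.
A: 171 = 171; Z: 69 + 1 = 70.
Z = 70 is ytterbium, so the daughter is ¹⁷¹Yb.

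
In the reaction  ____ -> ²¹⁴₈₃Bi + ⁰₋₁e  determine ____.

Pb-214

Conserve mass number: A = 214 + 0, so A = 214.
Conserve atomic number: Z = 83 − 1, so Z = 82.
Z = 82 is lead, so the species is ²¹⁴₈₂Pb.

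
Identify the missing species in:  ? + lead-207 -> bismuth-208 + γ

Conserve mass number: A + 207 = 208 + 0, so A = 1.
Conserve atomic number: Z + 82 = 83 + 0, so Z = 1.
A = 1 and Z = 1 is hydrogen-1 — a proton.

proton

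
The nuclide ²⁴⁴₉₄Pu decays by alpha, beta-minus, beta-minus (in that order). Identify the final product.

Pu-240

Start: (A, Z) = (244, 94).
After α: (240, 92).
After β⁻: (240, 93).
After β⁻: (240, 94).
Z = 94 is plutonium.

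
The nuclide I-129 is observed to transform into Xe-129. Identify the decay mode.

ΔA = 129 − 129 = 0; ΔZ = 54 − 53 = +1.
A is unchanged and Z rises by 1 — a neutron has become a proton (β⁻ decay).

beta-minus decay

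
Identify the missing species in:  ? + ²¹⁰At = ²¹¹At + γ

Conserve mass number: A + 210 = 211 + 0, so A = 1.
Conserve atomic number: Z + 85 = 85 + 0, so Z = 0.
A = 1 and Z = 0 is ¹n — a neutron.

neutron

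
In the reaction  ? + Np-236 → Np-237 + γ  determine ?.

neutron

Conserve mass number: A + 236 = 237 + 0, so A = 1.
Conserve atomic number: Z + 93 = 93 + 0, so Z = 0.
A = 1 and Z = 0 is n — a neutron.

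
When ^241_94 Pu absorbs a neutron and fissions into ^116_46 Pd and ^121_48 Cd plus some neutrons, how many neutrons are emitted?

Conserve mass number: 242 = 116 + 121 + k, so k = 242 − 237 = 5.
Check atomic number: 94 = 46 + 48 + 0 = 94. ✓

5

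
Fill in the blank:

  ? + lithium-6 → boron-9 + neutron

Conserve mass number: A + 6 = 9 + 1, so A = 4.
Conserve atomic number: Z + 3 = 5 + 0, so Z = 2.
A = 4 and Z = 2 is helium-4 — an alpha particle.

alpha particle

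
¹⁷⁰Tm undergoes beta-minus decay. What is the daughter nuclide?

Yb-170

Beta-minus decay: mass number changes by +0, atomic number by +1.
A: 170 = 170; Z: 69 + 1 = 70.
Z = 70 is ytterbium, so the daughter is ¹⁷⁰Yb.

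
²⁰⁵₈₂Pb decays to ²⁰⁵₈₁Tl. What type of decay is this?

beta-plus decay or electron capture

ΔA = 205 − 205 = 0; ΔZ = 81 − 82 = -1.
A is unchanged and Z drops by 1 — a proton has become a neutron (β⁺ emission or electron capture).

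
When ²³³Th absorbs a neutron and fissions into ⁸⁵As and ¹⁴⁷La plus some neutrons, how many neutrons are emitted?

Conserve mass number: 234 = 85 + 147 + k, so k = 234 − 232 = 2.
Check atomic number: 90 = 33 + 57 + 0 = 90. ✓

2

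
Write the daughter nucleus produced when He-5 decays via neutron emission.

Neutron emission: mass number changes by -1, atomic number by +0.
A: 5 − 1 = 4; Z: 2 = 2.
Z = 2 is helium, so the daughter is He-4.

He-4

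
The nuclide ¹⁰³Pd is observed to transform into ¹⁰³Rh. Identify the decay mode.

beta-plus decay or electron capture

ΔA = 103 − 103 = 0; ΔZ = 45 − 46 = -1.
A is unchanged and Z drops by 1 — a proton has become a neutron (β⁺ emission or electron capture).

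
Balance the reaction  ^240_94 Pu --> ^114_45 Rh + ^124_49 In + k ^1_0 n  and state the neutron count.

Conserve mass number: 240 = 114 + 124 + k, so k = 240 − 238 = 2.
Check atomic number: 94 = 45 + 49 + 0 = 94. ✓

2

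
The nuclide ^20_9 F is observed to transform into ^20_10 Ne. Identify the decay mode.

beta-minus decay

ΔA = 20 − 20 = 0; ΔZ = 10 − 9 = +1.
A is unchanged and Z rises by 1 — a neutron has become a proton (β⁻ decay).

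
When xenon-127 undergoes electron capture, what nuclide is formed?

Electron capture: mass number changes by +0, atomic number by -1.
A: 127 = 127; Z: 54 − 1 = 53.
Z = 53 is iodine, so the daughter is iodine-127.

I-127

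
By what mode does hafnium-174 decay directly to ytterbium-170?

alpha decay

ΔA = 170 − 174 = -4; ΔZ = 70 − 72 = -2.
A drops by 4 and Z drops by 2 — the signature of alpha emission.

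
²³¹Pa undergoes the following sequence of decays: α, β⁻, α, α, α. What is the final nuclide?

Po-215

Start: (A, Z) = (231, 91).
After α: (227, 89).
After β⁻: (227, 90).
After α: (223, 88).
After α: (219, 86).
After α: (215, 84).
Z = 84 is polonium.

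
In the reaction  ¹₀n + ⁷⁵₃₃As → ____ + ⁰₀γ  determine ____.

Conserve mass number: 1 + 75 = A + 0, so A = 76.
Conserve atomic number: 0 + 33 = Z + 0, so Z = 33.
Z = 33 is arsenic, so the species is ⁷⁶₃₃As.

As-76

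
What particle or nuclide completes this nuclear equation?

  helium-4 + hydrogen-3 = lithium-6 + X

Conserve mass number: 4 + 3 = 6 + A, so A = 1.
Conserve atomic number: 2 + 1 = 3 + Z, so Z = 0.
A = 1 and Z = 0 is neutron — a neutron.

neutron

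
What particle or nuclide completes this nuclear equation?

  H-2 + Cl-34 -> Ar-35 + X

Conserve mass number: 2 + 34 = 35 + A, so A = 1.
Conserve atomic number: 1 + 17 = 18 + Z, so Z = 0.
A = 1 and Z = 0 is n — a neutron.

neutron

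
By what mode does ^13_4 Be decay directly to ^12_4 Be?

neutron emission

ΔA = 12 − 13 = -1; ΔZ = 4 − 4 = +0.
A drops by 1 with Z unchanged — a neutron was emitted.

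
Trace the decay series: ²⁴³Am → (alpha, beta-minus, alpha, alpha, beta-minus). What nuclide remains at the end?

Start: (A, Z) = (243, 95).
After α: (239, 93).
After β⁻: (239, 94).
After α: (235, 92).
After α: (231, 90).
After β⁻: (231, 91).
Z = 91 is protactinium.

Pa-231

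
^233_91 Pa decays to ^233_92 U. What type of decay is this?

ΔA = 233 − 233 = 0; ΔZ = 92 − 91 = +1.
A is unchanged and Z rises by 1 — a neutron has become a proton (β⁻ decay).

beta-minus decay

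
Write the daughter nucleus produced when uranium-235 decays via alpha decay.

Alpha decay: mass number changes by -4, atomic number by -2.
A: 235 − 4 = 231; Z: 92 − 2 = 90.
Z = 90 is thorium, so the daughter is thorium-231.

Th-231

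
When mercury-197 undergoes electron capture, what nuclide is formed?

Electron capture: mass number changes by +0, atomic number by -1.
A: 197 = 197; Z: 80 − 1 = 79.
Z = 79 is gold, so the daughter is gold-197.

Au-197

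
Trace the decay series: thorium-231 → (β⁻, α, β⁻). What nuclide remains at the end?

Th-227

Start: (A, Z) = (231, 90).
After β⁻: (231, 91).
After α: (227, 89).
After β⁻: (227, 90).
Z = 90 is thorium.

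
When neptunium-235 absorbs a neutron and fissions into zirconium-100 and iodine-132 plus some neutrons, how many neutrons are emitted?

Conserve mass number: 236 = 100 + 132 + k, so k = 236 − 232 = 4.
Check atomic number: 93 = 40 + 53 + 0 = 93. ✓

4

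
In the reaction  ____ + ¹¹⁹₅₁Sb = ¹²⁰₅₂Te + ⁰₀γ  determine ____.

Conserve mass number: A + 119 = 120 + 0, so A = 1.
Conserve atomic number: Z + 51 = 52 + 0, so Z = 1.
A = 1 and Z = 1 is ¹₁H — a proton.

proton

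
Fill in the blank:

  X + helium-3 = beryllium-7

Conserve mass number: A + 3 = 7, so A = 4.
Conserve atomic number: Z + 2 = 4, so Z = 2.
A = 4 and Z = 2 is helium-4 — an alpha particle.

alpha particle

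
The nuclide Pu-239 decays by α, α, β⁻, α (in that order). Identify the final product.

Start: (A, Z) = (239, 94).
After α: (235, 92).
After α: (231, 90).
After β⁻: (231, 91).
After α: (227, 89).
Z = 89 is actinium.

Ac-227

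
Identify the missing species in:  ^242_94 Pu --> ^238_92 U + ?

alpha particle

Conserve mass number: 242 = 238 + A, so A = 4.
Conserve atomic number: 94 = 92 + Z, so Z = 2.
A = 4 and Z = 2 is ^4_2 He — an alpha particle.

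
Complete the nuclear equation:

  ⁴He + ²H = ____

Conserve mass number: 4 + 2 = A, so A = 6.
Conserve atomic number: 2 + 1 = Z, so Z = 3.
Z = 3 is lithium, so the species is ⁶Li.

Li-6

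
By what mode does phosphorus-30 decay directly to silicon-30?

beta-plus decay or electron capture

ΔA = 30 − 30 = 0; ΔZ = 14 − 15 = -1.
A is unchanged and Z drops by 1 — a proton has become a neutron (β⁺ emission or electron capture).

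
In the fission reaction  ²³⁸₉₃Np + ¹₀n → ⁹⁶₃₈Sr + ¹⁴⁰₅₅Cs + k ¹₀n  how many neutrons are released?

Conserve mass number: 239 = 96 + 140 + k, so k = 239 − 236 = 3.
Check atomic number: 93 = 38 + 55 + 0 = 93. ✓

3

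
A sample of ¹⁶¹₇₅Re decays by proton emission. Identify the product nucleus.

Proton emission: mass number changes by -1, atomic number by -1.
A: 161 − 1 = 160; Z: 75 − 1 = 74.
Z = 74 is tungsten, so the daughter is ¹⁶⁰₇₄W.

W-160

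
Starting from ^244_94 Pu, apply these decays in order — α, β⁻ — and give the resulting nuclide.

Start: (A, Z) = (244, 94).
After α: (240, 92).
After β⁻: (240, 93).
Z = 93 is neptunium.

Np-240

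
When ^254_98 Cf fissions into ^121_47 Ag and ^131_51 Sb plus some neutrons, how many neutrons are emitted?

Conserve mass number: 254 = 121 + 131 + k, so k = 254 − 252 = 2.
Check atomic number: 98 = 47 + 51 + 0 = 98. ✓

2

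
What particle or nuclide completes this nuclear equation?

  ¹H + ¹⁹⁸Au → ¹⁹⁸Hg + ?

Conserve mass number: 1 + 198 = 198 + A, so A = 1.
Conserve atomic number: 1 + 79 = 80 + Z, so Z = 0.
A = 1 and Z = 0 is ¹n — a neutron.

neutron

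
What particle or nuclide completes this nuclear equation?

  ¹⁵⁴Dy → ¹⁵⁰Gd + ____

Conserve mass number: 154 = 150 + A, so A = 4.
Conserve atomic number: 66 = 64 + Z, so Z = 2.
A = 4 and Z = 2 is ⁴He — an alpha particle.

alpha particle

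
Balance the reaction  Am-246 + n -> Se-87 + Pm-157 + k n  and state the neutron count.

3

Conserve mass number: 247 = 87 + 157 + k, so k = 247 − 244 = 3.
Check atomic number: 95 = 34 + 61 + 0 = 95. ✓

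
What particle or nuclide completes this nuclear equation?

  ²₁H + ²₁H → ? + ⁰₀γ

Conserve mass number: 2 + 2 = A + 0, so A = 4.
Conserve atomic number: 1 + 1 = Z + 0, so Z = 2.
A = 4 and Z = 2 is ⁴₂He — an alpha particle.

He-4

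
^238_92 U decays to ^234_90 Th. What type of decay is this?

ΔA = 234 − 238 = -4; ΔZ = 90 − 92 = -2.
A drops by 4 and Z drops by 2 — the signature of alpha emission.

alpha decay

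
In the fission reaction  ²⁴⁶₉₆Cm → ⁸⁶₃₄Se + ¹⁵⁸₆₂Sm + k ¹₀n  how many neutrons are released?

2

Conserve mass number: 246 = 86 + 158 + k, so k = 246 − 244 = 2.
Check atomic number: 96 = 34 + 62 + 0 = 96. ✓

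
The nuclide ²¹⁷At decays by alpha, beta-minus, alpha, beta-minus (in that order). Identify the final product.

Start: (A, Z) = (217, 85).
After α: (213, 83).
After β⁻: (213, 84).
After α: (209, 82).
After β⁻: (209, 83).
Z = 83 is bismuth.

Bi-209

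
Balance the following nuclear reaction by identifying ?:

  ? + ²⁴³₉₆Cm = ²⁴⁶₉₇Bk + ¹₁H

alpha particle

Conserve mass number: A + 243 = 246 + 1, so A = 4.
Conserve atomic number: Z + 96 = 97 + 1, so Z = 2.
A = 4 and Z = 2 is ⁴₂He — an alpha particle.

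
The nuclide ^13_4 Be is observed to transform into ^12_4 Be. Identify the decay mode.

neutron emission

ΔA = 12 − 13 = -1; ΔZ = 4 − 4 = +0.
A drops by 1 with Z unchanged — a neutron was emitted.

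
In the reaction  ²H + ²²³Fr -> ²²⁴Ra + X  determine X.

Conserve mass number: 2 + 223 = 224 + A, so A = 1.
Conserve atomic number: 1 + 87 = 88 + Z, so Z = 0.
A = 1 and Z = 0 is ¹n — a neutron.

neutron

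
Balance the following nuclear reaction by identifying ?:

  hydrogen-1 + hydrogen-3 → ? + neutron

Conserve mass number: 1 + 3 = A + 1, so A = 3.
Conserve atomic number: 1 + 1 = Z + 0, so Z = 2.
Z = 2 is helium, so the species is helium-3.

He-3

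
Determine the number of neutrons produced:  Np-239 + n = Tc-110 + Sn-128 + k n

Conserve mass number: 240 = 110 + 128 + k, so k = 240 − 238 = 2.
Check atomic number: 93 = 43 + 50 + 0 = 93. ✓

2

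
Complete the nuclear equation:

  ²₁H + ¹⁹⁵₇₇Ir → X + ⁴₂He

Os-193

Conserve mass number: 2 + 195 = A + 4, so A = 193.
Conserve atomic number: 1 + 77 = Z + 2, so Z = 76.
Z = 76 is osmium, so the species is ¹⁹³₇₆Os.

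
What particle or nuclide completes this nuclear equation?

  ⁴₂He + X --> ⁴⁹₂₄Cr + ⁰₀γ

Conserve mass number: 4 + A = 49 + 0, so A = 45.
Conserve atomic number: 2 + Z = 24 + 0, so Z = 22.
Z = 22 is titanium, so the species is ⁴⁵₂₂Ti.

Ti-45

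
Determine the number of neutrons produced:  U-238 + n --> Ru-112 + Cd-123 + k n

4

Conserve mass number: 239 = 112 + 123 + k, so k = 239 − 235 = 4.
Check atomic number: 92 = 44 + 48 + 0 = 92. ✓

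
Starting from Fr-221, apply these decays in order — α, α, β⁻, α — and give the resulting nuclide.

Pb-209

Start: (A, Z) = (221, 87).
After α: (217, 85).
After α: (213, 83).
After β⁻: (213, 84).
After α: (209, 82).
Z = 82 is lead.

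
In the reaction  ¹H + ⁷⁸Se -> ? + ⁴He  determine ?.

As-75

Conserve mass number: 1 + 78 = A + 4, so A = 75.
Conserve atomic number: 1 + 34 = Z + 2, so Z = 33.
Z = 33 is arsenic, so the species is ⁷⁵As.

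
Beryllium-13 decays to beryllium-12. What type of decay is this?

ΔA = 12 − 13 = -1; ΔZ = 4 − 4 = +0.
A drops by 1 with Z unchanged — a neutron was emitted.

neutron emission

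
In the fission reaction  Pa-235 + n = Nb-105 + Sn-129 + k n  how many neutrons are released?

Conserve mass number: 236 = 105 + 129 + k, so k = 236 − 234 = 2.
Check atomic number: 91 = 41 + 50 + 0 = 91. ✓

2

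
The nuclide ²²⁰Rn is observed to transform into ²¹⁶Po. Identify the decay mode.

alpha decay

ΔA = 216 − 220 = -4; ΔZ = 84 − 86 = -2.
A drops by 4 and Z drops by 2 — the signature of alpha emission.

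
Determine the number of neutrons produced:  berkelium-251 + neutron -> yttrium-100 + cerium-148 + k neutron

4

Conserve mass number: 252 = 100 + 148 + k, so k = 252 − 248 = 4.
Check atomic number: 97 = 39 + 58 + 0 = 97. ✓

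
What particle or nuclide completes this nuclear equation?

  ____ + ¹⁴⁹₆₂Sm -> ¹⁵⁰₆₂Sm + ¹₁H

Conserve mass number: A + 149 = 150 + 1, so A = 2.
Conserve atomic number: Z + 62 = 62 + 1, so Z = 1.
A = 2 and Z = 1 is ²₁H — a deuteron.

deuteron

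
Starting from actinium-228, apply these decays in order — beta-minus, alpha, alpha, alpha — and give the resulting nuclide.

Po-216

Start: (A, Z) = (228, 89).
After β⁻: (228, 90).
After α: (224, 88).
After α: (220, 86).
After α: (216, 84).
Z = 84 is polonium.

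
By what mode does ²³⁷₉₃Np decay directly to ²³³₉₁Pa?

alpha decay

ΔA = 233 − 237 = -4; ΔZ = 91 − 93 = -2.
A drops by 4 and Z drops by 2 — the signature of alpha emission.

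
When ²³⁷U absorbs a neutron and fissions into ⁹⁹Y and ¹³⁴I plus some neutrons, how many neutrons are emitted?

Conserve mass number: 238 = 99 + 134 + k, so k = 238 − 233 = 5.
Check atomic number: 92 = 39 + 53 + 0 = 92. ✓

5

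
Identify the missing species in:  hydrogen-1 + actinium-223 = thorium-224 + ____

gamma ray

Conserve mass number: 1 + 223 = 224 + A, so A = 0.
Conserve atomic number: 1 + 89 = 90 + Z, so Z = 0.
A = 0 and Z = 0 is γ — a gamma ray.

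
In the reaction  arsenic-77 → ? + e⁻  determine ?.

Se-77

Conserve mass number: 77 = A + 0, so A = 77.
Conserve atomic number: 33 = Z − 1, so Z = 34.
Z = 34 is selenium, so the species is selenium-77.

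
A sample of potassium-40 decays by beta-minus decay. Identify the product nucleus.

Beta-minus decay: mass number changes by +0, atomic number by +1.
A: 40 = 40; Z: 19 + 1 = 20.
Z = 20 is calcium, so the daughter is calcium-40.

Ca-40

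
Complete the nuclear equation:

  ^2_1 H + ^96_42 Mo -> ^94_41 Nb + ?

Conserve mass number: 2 + 96 = 94 + A, so A = 4.
Conserve atomic number: 1 + 42 = 41 + Z, so Z = 2.
A = 4 and Z = 2 is ^4_2 He — an alpha particle.

alpha particle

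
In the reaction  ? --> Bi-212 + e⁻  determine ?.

Pb-212

Conserve mass number: A = 212 + 0, so A = 212.
Conserve atomic number: Z = 83 − 1, so Z = 82.
Z = 82 is lead, so the species is Pb-212.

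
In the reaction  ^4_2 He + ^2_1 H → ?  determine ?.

Li-6

Conserve mass number: 4 + 2 = A, so A = 6.
Conserve atomic number: 2 + 1 = Z, so Z = 3.
Z = 3 is lithium, so the species is ^6_3 Li.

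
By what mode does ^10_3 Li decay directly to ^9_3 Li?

ΔA = 9 − 10 = -1; ΔZ = 3 − 3 = +0.
A drops by 1 with Z unchanged — a neutron was emitted.

neutron emission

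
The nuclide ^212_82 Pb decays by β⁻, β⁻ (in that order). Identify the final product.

Po-212

Start: (A, Z) = (212, 82).
After β⁻: (212, 83).
After β⁻: (212, 84).
Z = 84 is polonium.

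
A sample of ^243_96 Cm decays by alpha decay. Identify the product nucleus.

Pu-239

Alpha decay: mass number changes by -4, atomic number by -2.
A: 243 − 4 = 239; Z: 96 − 2 = 94.
Z = 94 is plutonium, so the daughter is ^239_94 Pu.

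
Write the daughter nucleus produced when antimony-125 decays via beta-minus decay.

Beta-minus decay: mass number changes by +0, atomic number by +1.
A: 125 = 125; Z: 51 + 1 = 52.
Z = 52 is tellurium, so the daughter is tellurium-125.

Te-125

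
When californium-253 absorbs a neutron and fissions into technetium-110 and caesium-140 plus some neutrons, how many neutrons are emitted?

Conserve mass number: 254 = 110 + 140 + k, so k = 254 − 250 = 4.
Check atomic number: 98 = 43 + 55 + 0 = 98. ✓

4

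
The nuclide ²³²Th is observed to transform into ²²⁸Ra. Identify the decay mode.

alpha decay

ΔA = 228 − 232 = -4; ΔZ = 88 − 90 = -2.
A drops by 4 and Z drops by 2 — the signature of alpha emission.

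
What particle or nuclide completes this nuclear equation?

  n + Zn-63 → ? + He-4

Conserve mass number: 1 + 63 = A + 4, so A = 60.
Conserve atomic number: 0 + 30 = Z + 2, so Z = 28.
Z = 28 is nickel, so the species is Ni-60.

Ni-60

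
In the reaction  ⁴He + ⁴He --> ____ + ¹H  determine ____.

Conserve mass number: 4 + 4 = A + 1, so A = 7.
Conserve atomic number: 2 + 2 = Z + 1, so Z = 3.
Z = 3 is lithium, so the species is ⁷Li.

Li-7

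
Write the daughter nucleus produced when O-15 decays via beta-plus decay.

N-15

Beta-plus decay: mass number changes by +0, atomic number by -1.
A: 15 = 15; Z: 8 − 1 = 7.
Z = 7 is nitrogen, so the daughter is N-15.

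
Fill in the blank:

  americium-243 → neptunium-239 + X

alpha particle

Conserve mass number: 243 = 239 + A, so A = 4.
Conserve atomic number: 95 = 93 + Z, so Z = 2.
A = 4 and Z = 2 is helium-4 — an alpha particle.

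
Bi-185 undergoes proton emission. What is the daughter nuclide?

Pb-184

Proton emission: mass number changes by -1, atomic number by -1.
A: 185 − 1 = 184; Z: 83 − 1 = 82.
Z = 82 is lead, so the daughter is Pb-184.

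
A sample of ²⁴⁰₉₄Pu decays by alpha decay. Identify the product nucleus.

Alpha decay: mass number changes by -4, atomic number by -2.
A: 240 − 4 = 236; Z: 94 − 2 = 92.
Z = 92 is uranium, so the daughter is ²³⁶₉₂U.

U-236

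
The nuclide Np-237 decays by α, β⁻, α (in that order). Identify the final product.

Th-229

Start: (A, Z) = (237, 93).
After α: (233, 91).
After β⁻: (233, 92).
After α: (229, 90).
Z = 90 is thorium.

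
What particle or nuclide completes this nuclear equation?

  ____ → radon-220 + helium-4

Ra-224

Conserve mass number: A = 220 + 4, so A = 224.
Conserve atomic number: Z = 86 + 2, so Z = 88.
Z = 88 is radium, so the species is radium-224.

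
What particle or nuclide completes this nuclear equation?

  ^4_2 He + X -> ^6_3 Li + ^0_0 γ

Conserve mass number: 4 + A = 6 + 0, so A = 2.
Conserve atomic number: 2 + Z = 3 + 0, so Z = 1.
A = 2 and Z = 1 is ^2_1 H — a deuteron.

deuteron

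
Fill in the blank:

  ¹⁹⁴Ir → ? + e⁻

Conserve mass number: 194 = A + 0, so A = 194.
Conserve atomic number: 77 = Z − 1, so Z = 78.
Z = 78 is platinum, so the species is ¹⁹⁴Pt.

Pt-194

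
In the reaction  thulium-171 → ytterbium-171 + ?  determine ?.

Conserve mass number: 171 = 171 + A, so A = 0.
Conserve atomic number: 69 = 70 + Z, so Z = -1.
A = 0 and Z = -1 is e⁻ — a beta-minus particle.

beta-minus particle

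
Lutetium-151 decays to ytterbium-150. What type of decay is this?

proton emission

ΔA = 150 − 151 = -1; ΔZ = 70 − 71 = -1.
A drops by 1 and Z drops by 1 — a proton was emitted.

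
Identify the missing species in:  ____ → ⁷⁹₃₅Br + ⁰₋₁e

Se-79

Conserve mass number: A = 79 + 0, so A = 79.
Conserve atomic number: Z = 35 − 1, so Z = 34.
Z = 34 is selenium, so the species is ⁷⁹₃₄Se.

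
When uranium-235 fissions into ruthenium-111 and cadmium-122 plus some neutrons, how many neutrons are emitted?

Conserve mass number: 235 = 111 + 122 + k, so k = 235 − 233 = 2.
Check atomic number: 92 = 44 + 48 + 0 = 92. ✓

2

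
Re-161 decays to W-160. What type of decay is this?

proton emission

ΔA = 160 − 161 = -1; ΔZ = 74 − 75 = -1.
A drops by 1 and Z drops by 1 — a proton was emitted.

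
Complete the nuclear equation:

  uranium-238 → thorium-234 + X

Conserve mass number: 238 = 234 + A, so A = 4.
Conserve atomic number: 92 = 90 + Z, so Z = 2.
A = 4 and Z = 2 is helium-4 — an alpha particle.

alpha particle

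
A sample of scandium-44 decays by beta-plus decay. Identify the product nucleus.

Ca-44

Beta-plus decay: mass number changes by +0, atomic number by -1.
A: 44 = 44; Z: 21 − 1 = 20.
Z = 20 is calcium, so the daughter is calcium-44.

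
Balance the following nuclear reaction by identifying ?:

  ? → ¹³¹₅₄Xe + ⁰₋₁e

Conserve mass number: A = 131 + 0, so A = 131.
Conserve atomic number: Z = 54 − 1, so Z = 53.
Z = 53 is iodine, so the species is ¹³¹₅₃I.

I-131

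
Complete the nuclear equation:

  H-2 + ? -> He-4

Conserve mass number: 2 + A = 4, so A = 2.
Conserve atomic number: 1 + Z = 2, so Z = 1.
A = 2 and Z = 1 is H-2 — a deuteron.

deuteron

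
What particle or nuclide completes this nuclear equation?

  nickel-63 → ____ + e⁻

Cu-63

Conserve mass number: 63 = A + 0, so A = 63.
Conserve atomic number: 28 = Z − 1, so Z = 29.
Z = 29 is copper, so the species is copper-63.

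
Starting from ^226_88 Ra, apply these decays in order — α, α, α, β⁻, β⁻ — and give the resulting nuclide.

Start: (A, Z) = (226, 88).
After α: (222, 86).
After α: (218, 84).
After α: (214, 82).
After β⁻: (214, 83).
After β⁻: (214, 84).
Z = 84 is polonium.

Po-214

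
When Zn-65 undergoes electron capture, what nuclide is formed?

Electron capture: mass number changes by +0, atomic number by -1.
A: 65 = 65; Z: 30 − 1 = 29.
Z = 29 is copper, so the daughter is Cu-65.

Cu-65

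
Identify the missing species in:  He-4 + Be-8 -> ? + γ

Conserve mass number: 4 + 8 = A + 0, so A = 12.
Conserve atomic number: 2 + 4 = Z + 0, so Z = 6.
Z = 6 is carbon, so the species is C-12.

C-12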